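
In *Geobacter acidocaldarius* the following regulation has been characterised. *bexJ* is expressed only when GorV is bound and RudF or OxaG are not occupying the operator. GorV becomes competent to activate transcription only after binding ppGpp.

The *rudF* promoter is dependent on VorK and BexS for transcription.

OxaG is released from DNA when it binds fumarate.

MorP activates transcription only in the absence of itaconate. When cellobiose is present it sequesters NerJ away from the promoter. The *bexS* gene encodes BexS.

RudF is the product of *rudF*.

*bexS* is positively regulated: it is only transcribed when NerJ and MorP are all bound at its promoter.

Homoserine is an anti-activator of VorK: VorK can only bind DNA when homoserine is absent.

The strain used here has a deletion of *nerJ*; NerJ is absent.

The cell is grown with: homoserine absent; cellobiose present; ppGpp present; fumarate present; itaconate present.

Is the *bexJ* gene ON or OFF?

ON

Homoserine is absent, so VorK is active.
NerJ is non-functional in this strain, so it has no effect.
Itaconate is present, so MorP is inactive.
Required activator NerJ is absent, so *bexS* is not transcribed.
So BexS is not produced.
Required activator BexS is absent, so *rudF* is not transcribed.
So RudF is not produced.
Fumarate is present, so OxaG is inactive.
ppGpp is present, so GorV is active.
No repressor is bound and GorV is active, so *bexJ* is transcribed.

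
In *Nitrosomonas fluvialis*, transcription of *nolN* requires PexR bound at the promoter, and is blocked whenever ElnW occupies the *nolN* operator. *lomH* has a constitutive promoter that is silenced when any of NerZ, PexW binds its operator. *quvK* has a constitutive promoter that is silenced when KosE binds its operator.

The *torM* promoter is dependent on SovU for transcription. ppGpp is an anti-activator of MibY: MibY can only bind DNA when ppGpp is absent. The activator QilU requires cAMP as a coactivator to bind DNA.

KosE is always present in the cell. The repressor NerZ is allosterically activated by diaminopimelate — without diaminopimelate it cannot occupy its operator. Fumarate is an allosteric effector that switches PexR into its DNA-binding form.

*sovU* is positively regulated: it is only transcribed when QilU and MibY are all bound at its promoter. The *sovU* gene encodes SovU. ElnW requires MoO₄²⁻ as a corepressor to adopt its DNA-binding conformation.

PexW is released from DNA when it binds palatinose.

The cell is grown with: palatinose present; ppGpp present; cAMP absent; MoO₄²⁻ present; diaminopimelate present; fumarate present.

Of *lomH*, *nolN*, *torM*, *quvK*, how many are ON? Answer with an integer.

0

Diaminopimelate is present, so NerZ is active.
Palatinose is present, so PexW is inactive.
With repressor NerZ bound, *lomH* is not transcribed.
→ *lomH* is OFF.
MoO₄²⁻ is present, so ElnW is active.
Fumarate is present, so PexR is active.
With repressor ElnW bound, *nolN* is not transcribed.
→ *nolN* is OFF.
cAMP is absent, so QilU is inactive.
ppGpp is present, so MibY is inactive.
Required activator QilU is absent, so *sovU* is not transcribed.
So SovU is not produced.
Required activator SovU is absent, so *torM* is not transcribed.
→ *torM* is OFF.
KosE is produced constitutively and is active.
With repressor KosE bound, *quvK* is not transcribed.
→ *quvK* is OFF.
0 of the 4 genes are transcribed.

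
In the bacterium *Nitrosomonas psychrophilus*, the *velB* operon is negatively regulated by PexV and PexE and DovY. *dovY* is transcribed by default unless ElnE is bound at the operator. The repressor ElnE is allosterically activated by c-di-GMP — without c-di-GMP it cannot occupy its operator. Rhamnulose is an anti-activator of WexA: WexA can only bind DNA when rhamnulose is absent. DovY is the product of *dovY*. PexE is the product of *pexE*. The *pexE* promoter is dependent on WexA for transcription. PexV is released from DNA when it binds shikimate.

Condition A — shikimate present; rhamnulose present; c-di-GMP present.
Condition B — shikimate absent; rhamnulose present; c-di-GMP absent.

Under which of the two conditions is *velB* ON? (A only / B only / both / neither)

Condition A:
Shikimate is present, so PexV is inactive.
Rhamnulose is present, so WexA is inactive.
Required activator WexA is absent, so *pexE* is not transcribed.
So PexE is not produced.
c-di-GMP is present, so ElnE is active.
With repressor ElnE bound, *dovY* is not transcribed.
So DovY is not produced.
With no repressor bound, *velB* is transcribed.
→ *velB* is ON in A.
Condition B:
Shikimate is absent, so PexV is active.
Rhamnulose is present, so WexA is inactive.
Required activator WexA is absent, so *pexE* is not transcribed.
So PexE is not produced.
c-di-GMP is absent, so ElnE is inactive.
With no repressor bound, *dovY* is transcribed.
So DovY is produced and active.
With repressor PexV bound, *velB* is not transcribed.
→ *velB* is OFF in B.

A only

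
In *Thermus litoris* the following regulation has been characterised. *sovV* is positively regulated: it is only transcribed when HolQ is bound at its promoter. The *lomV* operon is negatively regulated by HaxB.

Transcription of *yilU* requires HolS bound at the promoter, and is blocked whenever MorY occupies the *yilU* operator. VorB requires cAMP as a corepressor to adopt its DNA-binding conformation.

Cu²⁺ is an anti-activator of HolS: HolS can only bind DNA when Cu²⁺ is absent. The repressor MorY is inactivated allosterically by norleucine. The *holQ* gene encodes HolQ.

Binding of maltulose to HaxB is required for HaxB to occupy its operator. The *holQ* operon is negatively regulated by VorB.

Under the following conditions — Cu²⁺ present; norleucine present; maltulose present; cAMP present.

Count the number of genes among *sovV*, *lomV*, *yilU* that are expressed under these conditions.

cAMP is present, so VorB is active.
With repressor VorB bound, *holQ* is not transcribed.
So HolQ is not produced.
Required activator HolQ is absent, so *sovV* is not transcribed.
→ *sovV* is OFF.
Maltulose is present, so HaxB is active.
With repressor HaxB bound, *lomV* is not transcribed.
→ *lomV* is OFF.
Cu²⁺ is present, so HolS is inactive.
Norleucine is present, so MorY is inactive.
Required activator HolS is absent, so *yilU* is not transcribed.
→ *yilU* is OFF.
0 of the 3 genes are transcribed.

0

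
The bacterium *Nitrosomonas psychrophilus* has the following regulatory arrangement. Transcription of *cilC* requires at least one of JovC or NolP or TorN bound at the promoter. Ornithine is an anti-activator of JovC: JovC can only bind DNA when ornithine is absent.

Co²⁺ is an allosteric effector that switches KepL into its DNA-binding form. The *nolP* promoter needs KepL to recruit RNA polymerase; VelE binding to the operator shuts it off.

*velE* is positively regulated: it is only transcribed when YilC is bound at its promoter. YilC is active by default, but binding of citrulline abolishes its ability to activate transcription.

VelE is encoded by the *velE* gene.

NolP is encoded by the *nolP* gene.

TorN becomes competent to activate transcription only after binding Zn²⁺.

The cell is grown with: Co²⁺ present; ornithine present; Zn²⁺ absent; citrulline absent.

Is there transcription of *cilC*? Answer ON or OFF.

Ornithine is present, so JovC is inactive.
Co²⁺ is present, so KepL is active.
Citrulline is absent, so YilC is active.
No repressor is bound and YilC is active, so *velE* is transcribed.
So VelE is produced and active.
With repressor VelE bound, *nolP* is not transcribed.
So NolP is not produced.
Zn²⁺ is absent, so TorN is inactive.
No activator is available at the *cilC* promoter, so *cilC* is not transcribed.

OFF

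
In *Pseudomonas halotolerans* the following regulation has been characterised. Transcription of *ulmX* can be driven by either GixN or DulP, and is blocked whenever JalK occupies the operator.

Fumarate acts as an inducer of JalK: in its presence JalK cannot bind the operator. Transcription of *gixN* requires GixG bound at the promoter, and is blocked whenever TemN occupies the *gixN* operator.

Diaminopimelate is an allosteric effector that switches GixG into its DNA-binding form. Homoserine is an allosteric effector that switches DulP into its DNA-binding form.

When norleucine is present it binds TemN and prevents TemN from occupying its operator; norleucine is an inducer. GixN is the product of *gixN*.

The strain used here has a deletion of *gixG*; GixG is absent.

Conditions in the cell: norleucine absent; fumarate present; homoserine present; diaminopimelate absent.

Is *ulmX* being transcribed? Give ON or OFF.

ON

Norleucine is absent, so TemN is active.
GixG is non-functional in this strain, so it has no effect.
With repressor TemN bound, *gixN* is not transcribed.
So GixN is not produced.
Homoserine is present, so DulP is active.
Fumarate is present, so JalK is inactive.
Activator DulP is present, so *ulmX* is transcribed.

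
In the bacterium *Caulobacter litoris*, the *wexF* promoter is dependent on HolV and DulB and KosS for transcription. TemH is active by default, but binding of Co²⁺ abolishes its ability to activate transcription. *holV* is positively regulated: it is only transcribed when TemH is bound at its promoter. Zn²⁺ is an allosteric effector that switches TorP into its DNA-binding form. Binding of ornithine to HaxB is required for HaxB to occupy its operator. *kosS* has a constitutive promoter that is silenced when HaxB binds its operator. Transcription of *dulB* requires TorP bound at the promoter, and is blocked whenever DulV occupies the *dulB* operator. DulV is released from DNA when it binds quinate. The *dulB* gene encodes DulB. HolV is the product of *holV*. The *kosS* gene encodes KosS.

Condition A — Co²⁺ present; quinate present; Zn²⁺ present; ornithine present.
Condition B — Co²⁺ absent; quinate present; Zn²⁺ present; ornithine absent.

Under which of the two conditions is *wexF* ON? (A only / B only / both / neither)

B only

Condition A:
Co²⁺ is present, so TemH is inactive.
Required activator TemH is absent, so *holV* is not transcribed.
So HolV is not produced.
Quinate is present, so DulV is inactive.
Zn²⁺ is present, so TorP is active.
No repressor is bound and TorP is active, so *dulB* is transcribed.
So DulB is produced and active.
Ornithine is present, so HaxB is active.
With repressor HaxB bound, *kosS* is not transcribed.
So KosS is not produced.
Required activator HolV is absent, so *wexF* is not transcribed.
→ *wexF* is OFF in A.
Condition B:
Co²⁺ is absent, so TemH is active.
No repressor is bound and TemH is active, so *holV* is transcribed.
So HolV is produced and active.
Quinate is present, so DulV is inactive.
Zn²⁺ is present, so TorP is active.
No repressor is bound and TorP is active, so *dulB* is transcribed.
So DulB is produced and active.
Ornithine is absent, so HaxB is inactive.
With no repressor bound, *kosS* is transcribed.
So KosS is produced and active.
No repressor is bound and HolV and DulB and KosS are active, so *wexF* is transcribed.
→ *wexF* is ON in B.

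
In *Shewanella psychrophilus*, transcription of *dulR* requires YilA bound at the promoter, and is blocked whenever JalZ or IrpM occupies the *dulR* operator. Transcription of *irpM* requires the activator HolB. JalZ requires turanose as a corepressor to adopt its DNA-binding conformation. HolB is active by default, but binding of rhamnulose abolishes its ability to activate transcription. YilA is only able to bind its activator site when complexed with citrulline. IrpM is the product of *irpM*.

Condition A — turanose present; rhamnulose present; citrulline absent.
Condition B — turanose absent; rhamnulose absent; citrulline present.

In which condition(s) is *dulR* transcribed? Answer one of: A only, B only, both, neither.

Condition A:
Turanose is present, so JalZ is active.
Rhamnulose is present, so HolB is inactive.
Required activator HolB is absent, so *irpM* is not transcribed.
So IrpM is not produced.
Citrulline is absent, so YilA is inactive.
With repressor JalZ bound, *dulR* is not transcribed.
→ *dulR* is OFF in A.
Condition B:
Turanose is absent, so JalZ is inactive.
Rhamnulose is absent, so HolB is active.
No repressor is bound and HolB is active, so *irpM* is transcribed.
So IrpM is produced and active.
Citrulline is present, so YilA is active.
With repressor IrpM bound, *dulR* is not transcribed.
→ *dulR* is OFF in B.

neither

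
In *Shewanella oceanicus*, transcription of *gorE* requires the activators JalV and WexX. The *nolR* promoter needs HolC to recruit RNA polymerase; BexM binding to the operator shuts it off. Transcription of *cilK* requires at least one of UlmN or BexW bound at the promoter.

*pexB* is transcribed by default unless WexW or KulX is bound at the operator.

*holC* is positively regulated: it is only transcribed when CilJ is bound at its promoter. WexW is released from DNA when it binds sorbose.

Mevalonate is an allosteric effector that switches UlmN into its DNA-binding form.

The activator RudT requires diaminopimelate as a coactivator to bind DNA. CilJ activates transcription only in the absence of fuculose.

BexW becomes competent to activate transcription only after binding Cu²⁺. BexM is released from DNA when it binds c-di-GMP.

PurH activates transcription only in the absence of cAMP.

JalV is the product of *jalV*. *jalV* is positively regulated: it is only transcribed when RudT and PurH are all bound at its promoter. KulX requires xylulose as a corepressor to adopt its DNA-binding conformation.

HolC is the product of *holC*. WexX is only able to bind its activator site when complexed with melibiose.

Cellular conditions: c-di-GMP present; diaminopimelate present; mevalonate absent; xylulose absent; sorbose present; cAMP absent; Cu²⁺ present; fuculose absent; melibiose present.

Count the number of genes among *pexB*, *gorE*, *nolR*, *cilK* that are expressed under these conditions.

4

Sorbose is present, so WexW is inactive.
Xylulose is absent, so KulX is inactive.
With no repressor bound, *pexB* is transcribed.
→ *pexB* is ON.
Diaminopimelate is present, so RudT is active.
cAMP is absent, so PurH is active.
No repressor is bound and RudT and PurH are active, so *jalV* is transcribed.
So JalV is produced and active.
Melibiose is present, so WexX is active.
No repressor is bound and JalV and WexX are active, so *gorE* is transcribed.
→ *gorE* is ON.
Fuculose is absent, so CilJ is active.
No repressor is bound and CilJ is active, so *holC* is transcribed.
So HolC is produced and active.
c-di-GMP is present, so BexM is inactive.
No repressor is bound and HolC is active, so *nolR* is transcribed.
→ *nolR* is ON.
Mevalonate is absent, so UlmN is inactive.
Cu²⁺ is present, so BexW is active.
Activator BexW is present, so *cilK* is transcribed.
→ *cilK* is ON.
4 of the 4 genes are transcribed.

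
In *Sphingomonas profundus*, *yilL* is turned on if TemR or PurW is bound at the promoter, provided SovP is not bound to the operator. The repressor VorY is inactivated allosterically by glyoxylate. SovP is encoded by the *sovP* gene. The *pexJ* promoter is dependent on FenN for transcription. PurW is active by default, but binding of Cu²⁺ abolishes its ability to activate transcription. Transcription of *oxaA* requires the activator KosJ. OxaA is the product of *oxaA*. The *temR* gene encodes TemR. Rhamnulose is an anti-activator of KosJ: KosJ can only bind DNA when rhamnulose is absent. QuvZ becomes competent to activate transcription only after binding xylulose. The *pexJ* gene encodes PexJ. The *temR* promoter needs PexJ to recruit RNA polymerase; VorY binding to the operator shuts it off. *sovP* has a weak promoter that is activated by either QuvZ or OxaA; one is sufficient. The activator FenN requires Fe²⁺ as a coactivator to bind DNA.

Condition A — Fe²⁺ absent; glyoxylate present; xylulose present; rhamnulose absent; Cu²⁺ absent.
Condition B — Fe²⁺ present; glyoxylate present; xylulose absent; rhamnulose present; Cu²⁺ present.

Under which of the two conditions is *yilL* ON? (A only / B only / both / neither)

B only

Condition A:
Fe²⁺ is absent, so FenN is inactive.
Required activator FenN is absent, so *pexJ* is not transcribed.
So PexJ is not produced.
Glyoxylate is present, so VorY is inactive.
Required activator PexJ is absent, so *temR* is not transcribed.
So TemR is not produced.
Xylulose is present, so QuvZ is active.
Rhamnulose is absent, so KosJ is active.
No repressor is bound and KosJ is active, so *oxaA* is transcribed.
So OxaA is produced and active.
Activator QuvZ is present, so *sovP* is transcribed.
So SovP is produced and active.
Cu²⁺ is absent, so PurW is active.
With repressor SovP bound, *yilL* is not transcribed.
→ *yilL* is OFF in A.
Condition B:
Fe²⁺ is present, so FenN is active.
No repressor is bound and FenN is active, so *pexJ* is transcribed.
So PexJ is produced and active.
Glyoxylate is present, so VorY is inactive.
No repressor is bound and PexJ is active, so *temR* is transcribed.
So TemR is produced and active.
Xylulose is absent, so QuvZ is inactive.
Rhamnulose is present, so KosJ is inactive.
Required activator KosJ is absent, so *oxaA* is not transcribed.
So OxaA is not produced.
No activator is available at the *sovP* promoter, so *sovP* is not transcribed.
So SovP is not produced.
Cu²⁺ is present, so PurW is inactive.
Activator TemR is present, so *yilL* is transcribed.
→ *yilL* is ON in B.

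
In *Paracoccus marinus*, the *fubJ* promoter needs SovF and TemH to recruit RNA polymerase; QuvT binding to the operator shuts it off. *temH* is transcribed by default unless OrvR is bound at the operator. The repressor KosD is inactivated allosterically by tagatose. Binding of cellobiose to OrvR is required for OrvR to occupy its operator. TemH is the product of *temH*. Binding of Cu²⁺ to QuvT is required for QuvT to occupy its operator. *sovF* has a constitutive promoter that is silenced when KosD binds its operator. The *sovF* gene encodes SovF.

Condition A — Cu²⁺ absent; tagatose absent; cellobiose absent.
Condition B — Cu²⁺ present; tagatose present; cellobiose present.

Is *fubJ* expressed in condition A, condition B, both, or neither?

neither

Condition A:
Cu²⁺ is absent, so QuvT is inactive.
Tagatose is absent, so KosD is active.
With repressor KosD bound, *sovF* is not transcribed.
So SovF is not produced.
Cellobiose is absent, so OrvR is inactive.
With no repressor bound, *temH* is transcribed.
So TemH is produced and active.
Required activator SovF is absent, so *fubJ* is not transcribed.
→ *fubJ* is OFF in A.
Condition B:
Cu²⁺ is present, so QuvT is active.
Tagatose is present, so KosD is inactive.
With no repressor bound, *sovF* is transcribed.
So SovF is produced and active.
Cellobiose is present, so OrvR is active.
With repressor OrvR bound, *temH* is not transcribed.
So TemH is not produced.
With repressor QuvT bound, *fubJ* is not transcribed.
→ *fubJ* is OFF in B.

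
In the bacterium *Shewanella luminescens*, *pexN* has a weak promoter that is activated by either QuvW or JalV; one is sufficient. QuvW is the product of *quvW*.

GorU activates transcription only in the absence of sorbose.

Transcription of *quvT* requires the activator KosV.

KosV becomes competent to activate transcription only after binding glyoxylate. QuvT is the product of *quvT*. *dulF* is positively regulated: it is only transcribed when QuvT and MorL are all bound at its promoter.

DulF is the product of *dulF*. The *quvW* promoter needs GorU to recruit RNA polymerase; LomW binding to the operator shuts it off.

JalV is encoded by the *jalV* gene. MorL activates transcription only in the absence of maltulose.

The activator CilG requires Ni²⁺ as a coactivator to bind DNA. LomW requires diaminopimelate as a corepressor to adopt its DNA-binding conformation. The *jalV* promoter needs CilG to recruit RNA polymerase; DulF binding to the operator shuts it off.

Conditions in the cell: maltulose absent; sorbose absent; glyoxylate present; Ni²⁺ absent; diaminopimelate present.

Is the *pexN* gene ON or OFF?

OFF

Diaminopimelate is present, so LomW is active.
Sorbose is absent, so GorU is active.
With repressor LomW bound, *quvW* is not transcribed.
So QuvW is not produced.
Ni²⁺ is absent, so CilG is inactive.
Glyoxylate is present, so KosV is active.
No repressor is bound and KosV is active, so *quvT* is transcribed.
So QuvT is produced and active.
Maltulose is absent, so MorL is active.
No repressor is bound and QuvT and MorL are active, so *dulF* is transcribed.
So DulF is produced and active.
With repressor DulF bound, *jalV* is not transcribed.
So JalV is not produced.
No activator is available at the *pexN* promoter, so *pexN* is not transcribed.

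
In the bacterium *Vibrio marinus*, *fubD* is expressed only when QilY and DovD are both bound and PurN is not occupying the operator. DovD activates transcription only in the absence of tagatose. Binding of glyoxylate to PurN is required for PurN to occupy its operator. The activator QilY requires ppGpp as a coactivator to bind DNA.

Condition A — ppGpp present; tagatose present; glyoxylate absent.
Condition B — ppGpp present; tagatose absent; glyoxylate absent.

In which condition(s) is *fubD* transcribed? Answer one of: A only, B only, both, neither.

Condition A:
ppGpp is present, so QilY is active.
Tagatose is present, so DovD is inactive.
Glyoxylate is absent, so PurN is inactive.
Required activator DovD is absent, so *fubD* is not transcribed.
→ *fubD* is OFF in A.
Condition B:
ppGpp is present, so QilY is active.
Tagatose is absent, so DovD is active.
Glyoxylate is absent, so PurN is inactive.
No repressor is bound and QilY and DovD are active, so *fubD* is transcribed.
→ *fubD* is ON in B.

B only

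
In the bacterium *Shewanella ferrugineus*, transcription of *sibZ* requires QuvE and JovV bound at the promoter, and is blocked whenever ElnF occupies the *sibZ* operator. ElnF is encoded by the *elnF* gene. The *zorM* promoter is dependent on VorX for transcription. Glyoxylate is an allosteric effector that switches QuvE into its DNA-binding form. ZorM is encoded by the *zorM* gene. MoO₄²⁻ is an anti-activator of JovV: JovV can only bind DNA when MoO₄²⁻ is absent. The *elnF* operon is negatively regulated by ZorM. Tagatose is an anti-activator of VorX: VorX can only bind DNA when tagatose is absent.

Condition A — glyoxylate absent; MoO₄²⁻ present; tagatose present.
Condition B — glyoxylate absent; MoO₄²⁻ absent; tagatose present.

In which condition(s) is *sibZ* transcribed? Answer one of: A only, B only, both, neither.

neither

Condition A:
Glyoxylate is absent, so QuvE is inactive.
MoO₄²⁻ is present, so JovV is inactive.
Tagatose is present, so VorX is inactive.
Required activator VorX is absent, so *zorM* is not transcribed.
So ZorM is not produced.
With no repressor bound, *elnF* is transcribed.
So ElnF is produced and active.
With repressor ElnF bound, *sibZ* is not transcribed.
→ *sibZ* is OFF in A.
Condition B:
Glyoxylate is absent, so QuvE is inactive.
MoO₄²⁻ is absent, so JovV is active.
Tagatose is present, so VorX is inactive.
Required activator VorX is absent, so *zorM* is not transcribed.
So ZorM is not produced.
With no repressor bound, *elnF* is transcribed.
So ElnF is produced and active.
With repressor ElnF bound, *sibZ* is not transcribed.
→ *sibZ* is OFF in B.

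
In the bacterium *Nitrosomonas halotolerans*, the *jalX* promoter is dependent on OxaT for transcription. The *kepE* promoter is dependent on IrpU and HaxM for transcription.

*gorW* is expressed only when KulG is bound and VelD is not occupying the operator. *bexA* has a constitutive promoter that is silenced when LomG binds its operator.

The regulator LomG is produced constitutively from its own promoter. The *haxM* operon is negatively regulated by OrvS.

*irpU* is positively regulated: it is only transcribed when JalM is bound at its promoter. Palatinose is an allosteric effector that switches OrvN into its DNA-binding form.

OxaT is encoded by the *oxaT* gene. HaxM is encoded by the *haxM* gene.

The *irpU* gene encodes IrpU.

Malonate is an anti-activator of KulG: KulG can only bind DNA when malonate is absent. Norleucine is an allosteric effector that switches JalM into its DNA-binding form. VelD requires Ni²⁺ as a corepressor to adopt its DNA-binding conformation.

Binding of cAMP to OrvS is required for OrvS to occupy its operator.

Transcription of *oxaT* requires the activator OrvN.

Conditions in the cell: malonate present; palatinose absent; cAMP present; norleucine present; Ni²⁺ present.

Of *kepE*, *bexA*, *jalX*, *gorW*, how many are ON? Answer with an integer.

0

Norleucine is present, so JalM is active.
No repressor is bound and JalM is active, so *irpU* is transcribed.
So IrpU is produced and active.
cAMP is present, so OrvS is active.
With repressor OrvS bound, *haxM* is not transcribed.
So HaxM is not produced.
Required activator HaxM is absent, so *kepE* is not transcribed.
→ *kepE* is OFF.
LomG is produced constitutively and is active.
With repressor LomG bound, *bexA* is not transcribed.
→ *bexA* is OFF.
Palatinose is absent, so OrvN is inactive.
Required activator OrvN is absent, so *oxaT* is not transcribed.
So OxaT is not produced.
Required activator OxaT is absent, so *jalX* is not transcribed.
→ *jalX* is OFF.
Malonate is present, so KulG is inactive.
Ni²⁺ is present, so VelD is active.
With repressor VelD bound, *gorW* is not transcribed.
→ *gorW* is OFF.
0 of the 4 genes are transcribed.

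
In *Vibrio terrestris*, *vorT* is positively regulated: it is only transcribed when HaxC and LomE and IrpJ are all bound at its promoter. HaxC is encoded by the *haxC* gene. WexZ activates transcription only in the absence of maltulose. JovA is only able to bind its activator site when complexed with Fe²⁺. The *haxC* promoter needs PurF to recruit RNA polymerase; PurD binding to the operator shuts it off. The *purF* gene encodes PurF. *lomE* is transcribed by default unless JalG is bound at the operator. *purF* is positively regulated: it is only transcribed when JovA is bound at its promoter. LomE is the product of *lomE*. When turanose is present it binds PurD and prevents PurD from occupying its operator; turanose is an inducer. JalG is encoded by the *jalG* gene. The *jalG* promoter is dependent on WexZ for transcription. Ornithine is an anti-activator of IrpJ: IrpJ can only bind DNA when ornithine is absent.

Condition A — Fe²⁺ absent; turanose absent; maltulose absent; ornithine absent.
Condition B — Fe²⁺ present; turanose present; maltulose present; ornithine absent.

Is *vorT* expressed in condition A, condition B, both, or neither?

B only

Condition A:
Fe²⁺ is absent, so JovA is inactive.
Required activator JovA is absent, so *purF* is not transcribed.
So PurF is not produced.
Turanose is absent, so PurD is active.
With repressor PurD bound, *haxC* is not transcribed.
So HaxC is not produced.
Maltulose is absent, so WexZ is active.
No repressor is bound and WexZ is active, so *jalG* is transcribed.
So JalG is produced and active.
With repressor JalG bound, *lomE* is not transcribed.
So LomE is not produced.
Ornithine is absent, so IrpJ is active.
Required activator HaxC is absent, so *vorT* is not transcribed.
→ *vorT* is OFF in A.
Condition B:
Fe²⁺ is present, so JovA is active.
No repressor is bound and JovA is active, so *purF* is transcribed.
So PurF is produced and active.
Turanose is present, so PurD is inactive.
No repressor is bound and PurF is active, so *haxC* is transcribed.
So HaxC is produced and active.
Maltulose is present, so WexZ is inactive.
Required activator WexZ is absent, so *jalG* is not transcribed.
So JalG is not produced.
With no repressor bound, *lomE* is transcribed.
So LomE is produced and active.
Ornithine is absent, so IrpJ is active.
No repressor is bound and HaxC and LomE and IrpJ are active, so *vorT* is transcribed.
→ *vorT* is ON in B.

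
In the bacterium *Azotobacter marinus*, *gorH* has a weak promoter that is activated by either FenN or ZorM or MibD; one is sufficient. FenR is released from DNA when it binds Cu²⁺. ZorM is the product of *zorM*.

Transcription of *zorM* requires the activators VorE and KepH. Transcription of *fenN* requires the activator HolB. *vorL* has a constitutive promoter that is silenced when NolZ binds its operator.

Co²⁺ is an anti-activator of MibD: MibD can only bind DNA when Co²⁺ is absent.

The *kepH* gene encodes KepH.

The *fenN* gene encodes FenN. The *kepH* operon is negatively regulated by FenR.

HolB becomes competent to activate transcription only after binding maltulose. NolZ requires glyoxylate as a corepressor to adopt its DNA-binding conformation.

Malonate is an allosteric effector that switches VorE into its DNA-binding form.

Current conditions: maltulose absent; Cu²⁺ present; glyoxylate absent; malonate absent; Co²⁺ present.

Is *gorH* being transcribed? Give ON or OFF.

OFF

Maltulose is absent, so HolB is inactive.
Required activator HolB is absent, so *fenN* is not transcribed.
So FenN is not produced.
Malonate is absent, so VorE is inactive.
Cu²⁺ is present, so FenR is inactive.
With no repressor bound, *kepH* is transcribed.
So KepH is produced and active.
Required activator VorE is absent, so *zorM* is not transcribed.
So ZorM is not produced.
Co²⁺ is present, so MibD is inactive.
No activator is available at the *gorH* promoter, so *gorH* is not transcribed.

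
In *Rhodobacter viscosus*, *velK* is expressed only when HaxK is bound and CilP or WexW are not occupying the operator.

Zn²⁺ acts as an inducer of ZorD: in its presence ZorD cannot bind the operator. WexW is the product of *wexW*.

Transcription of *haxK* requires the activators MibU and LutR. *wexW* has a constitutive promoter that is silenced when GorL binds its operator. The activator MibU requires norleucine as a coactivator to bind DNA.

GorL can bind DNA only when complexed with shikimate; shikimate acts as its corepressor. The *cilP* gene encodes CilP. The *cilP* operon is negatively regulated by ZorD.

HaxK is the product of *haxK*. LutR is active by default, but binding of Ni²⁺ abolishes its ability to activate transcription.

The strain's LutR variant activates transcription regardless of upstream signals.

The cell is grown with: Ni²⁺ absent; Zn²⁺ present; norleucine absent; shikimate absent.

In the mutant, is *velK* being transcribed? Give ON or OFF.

Zn²⁺ is present, so ZorD is inactive.
With no repressor bound, *cilP* is transcribed.
So CilP is produced and active.
Norleucine is absent, so MibU is inactive.
LutR is constitutively active in this strain.
Required activator MibU is absent, so *haxK* is not transcribed.
So HaxK is not produced.
Shikimate is absent, so GorL is inactive.
With no repressor bound, *wexW* is transcribed.
So WexW is produced and active.
With repressor CilP bound, *velK* is not transcribed.

OFF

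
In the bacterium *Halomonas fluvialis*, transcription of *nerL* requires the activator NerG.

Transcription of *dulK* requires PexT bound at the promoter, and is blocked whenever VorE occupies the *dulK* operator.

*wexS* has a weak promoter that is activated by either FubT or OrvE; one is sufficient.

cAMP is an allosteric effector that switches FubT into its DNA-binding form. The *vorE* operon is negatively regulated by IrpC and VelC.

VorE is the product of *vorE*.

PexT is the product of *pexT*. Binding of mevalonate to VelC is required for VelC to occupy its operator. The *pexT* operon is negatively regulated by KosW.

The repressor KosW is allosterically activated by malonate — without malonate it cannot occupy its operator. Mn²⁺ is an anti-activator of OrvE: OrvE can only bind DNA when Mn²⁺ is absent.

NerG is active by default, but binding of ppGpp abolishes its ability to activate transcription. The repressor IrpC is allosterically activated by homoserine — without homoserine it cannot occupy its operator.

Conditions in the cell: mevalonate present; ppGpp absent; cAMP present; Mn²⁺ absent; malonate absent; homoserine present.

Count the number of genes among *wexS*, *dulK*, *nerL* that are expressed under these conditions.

3

cAMP is present, so FubT is active.
Mn²⁺ is absent, so OrvE is active.
Activator FubT is present, so *wexS* is transcribed.
→ *wexS* is ON.
Homoserine is present, so IrpC is active.
Mevalonate is present, so VelC is active.
With repressor IrpC bound, *vorE* is not transcribed.
So VorE is not produced.
Malonate is absent, so KosW is inactive.
With no repressor bound, *pexT* is transcribed.
So PexT is produced and active.
No repressor is bound and PexT is active, so *dulK* is transcribed.
→ *dulK* is ON.
ppGpp is absent, so NerG is active.
No repressor is bound and NerG is active, so *nerL* is transcribed.
→ *nerL* is ON.
3 of the 3 genes are transcribed.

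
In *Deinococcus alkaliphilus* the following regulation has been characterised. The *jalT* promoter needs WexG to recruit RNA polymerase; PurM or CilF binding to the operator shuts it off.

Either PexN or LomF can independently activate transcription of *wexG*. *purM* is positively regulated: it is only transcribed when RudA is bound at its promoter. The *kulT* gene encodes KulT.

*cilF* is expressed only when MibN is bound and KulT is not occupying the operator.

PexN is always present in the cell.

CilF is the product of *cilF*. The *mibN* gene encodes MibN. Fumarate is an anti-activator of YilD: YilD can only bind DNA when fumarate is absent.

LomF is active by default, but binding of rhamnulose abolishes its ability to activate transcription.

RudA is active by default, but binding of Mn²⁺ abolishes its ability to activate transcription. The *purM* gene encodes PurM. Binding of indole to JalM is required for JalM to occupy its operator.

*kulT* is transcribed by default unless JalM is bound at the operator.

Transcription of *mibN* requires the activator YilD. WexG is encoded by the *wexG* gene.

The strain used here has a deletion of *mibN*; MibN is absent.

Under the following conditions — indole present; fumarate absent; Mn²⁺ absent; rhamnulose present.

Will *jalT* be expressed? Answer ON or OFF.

OFF

Mn²⁺ is absent, so RudA is active.
No repressor is bound and RudA is active, so *purM* is transcribed.
So PurM is produced and active.
MibN is non-functional in this strain, so it has no effect.
Indole is present, so JalM is active.
With repressor JalM bound, *kulT* is not transcribed.
So KulT is not produced.
Required activator MibN is absent, so *cilF* is not transcribed.
So CilF is not produced.
PexN is produced constitutively and is active.
Rhamnulose is present, so LomF is inactive.
Activator PexN is present, so *wexG* is transcribed.
So WexG is produced and active.
With repressor PurM bound, *jalT* is not transcribed.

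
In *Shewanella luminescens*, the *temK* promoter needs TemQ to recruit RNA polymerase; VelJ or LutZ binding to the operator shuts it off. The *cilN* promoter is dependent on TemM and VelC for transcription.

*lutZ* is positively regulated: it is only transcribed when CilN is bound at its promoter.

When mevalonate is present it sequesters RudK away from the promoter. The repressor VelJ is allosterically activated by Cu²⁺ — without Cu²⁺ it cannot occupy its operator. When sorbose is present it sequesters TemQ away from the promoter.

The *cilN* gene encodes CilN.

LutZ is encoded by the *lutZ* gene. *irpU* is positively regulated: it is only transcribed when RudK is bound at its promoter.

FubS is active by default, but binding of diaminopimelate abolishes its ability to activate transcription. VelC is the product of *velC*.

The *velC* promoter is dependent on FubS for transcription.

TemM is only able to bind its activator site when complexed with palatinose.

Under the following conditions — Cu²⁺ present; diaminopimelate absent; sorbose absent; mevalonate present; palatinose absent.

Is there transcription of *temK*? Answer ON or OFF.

OFF

Sorbose is absent, so TemQ is active.
Cu²⁺ is present, so VelJ is active.
Palatinose is absent, so TemM is inactive.
Diaminopimelate is absent, so FubS is active.
No repressor is bound and FubS is active, so *velC* is transcribed.
So VelC is produced and active.
Required activator TemM is absent, so *cilN* is not transcribed.
So CilN is not produced.
Required activator CilN is absent, so *lutZ* is not transcribed.
So LutZ is not produced.
With repressor VelJ bound, *temK* is not transcribed.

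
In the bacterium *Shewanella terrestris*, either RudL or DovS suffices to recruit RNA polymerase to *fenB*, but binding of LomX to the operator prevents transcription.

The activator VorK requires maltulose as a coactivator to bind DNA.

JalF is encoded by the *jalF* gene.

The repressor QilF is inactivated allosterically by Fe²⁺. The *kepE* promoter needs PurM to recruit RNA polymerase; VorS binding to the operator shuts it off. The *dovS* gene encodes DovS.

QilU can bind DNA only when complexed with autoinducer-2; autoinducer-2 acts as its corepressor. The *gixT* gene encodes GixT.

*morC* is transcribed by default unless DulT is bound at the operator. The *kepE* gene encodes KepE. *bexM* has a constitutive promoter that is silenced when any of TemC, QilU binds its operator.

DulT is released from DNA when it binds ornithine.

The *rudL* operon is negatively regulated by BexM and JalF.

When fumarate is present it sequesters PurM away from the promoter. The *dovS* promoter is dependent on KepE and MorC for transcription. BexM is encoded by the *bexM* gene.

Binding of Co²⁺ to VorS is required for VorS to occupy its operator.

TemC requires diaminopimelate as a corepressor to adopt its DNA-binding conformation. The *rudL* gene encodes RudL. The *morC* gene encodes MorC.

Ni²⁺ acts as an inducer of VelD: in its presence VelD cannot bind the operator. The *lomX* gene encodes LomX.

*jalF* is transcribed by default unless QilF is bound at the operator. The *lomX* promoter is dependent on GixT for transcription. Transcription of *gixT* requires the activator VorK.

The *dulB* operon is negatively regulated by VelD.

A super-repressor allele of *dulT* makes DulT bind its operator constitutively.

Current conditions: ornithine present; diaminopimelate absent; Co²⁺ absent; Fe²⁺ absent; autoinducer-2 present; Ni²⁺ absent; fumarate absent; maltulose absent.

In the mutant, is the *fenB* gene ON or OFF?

Diaminopimelate is absent, so TemC is inactive.
Autoinducer-2 is present, so QilU is active.
With repressor QilU bound, *bexM* is not transcribed.
So BexM is not produced.
Fe²⁺ is absent, so QilF is active.
With repressor QilF bound, *jalF* is not transcribed.
So JalF is not produced.
With no repressor bound, *rudL* is transcribed.
So RudL is produced and active.
Fumarate is absent, so PurM is active.
Co²⁺ is absent, so VorS is inactive.
No repressor is bound and PurM is active, so *kepE* is transcribed.
So KepE is produced and active.
DulT is constitutively active in this strain.
With repressor DulT bound, *morC* is not transcribed.
So MorC is not produced.
Required activator MorC is absent, so *dovS* is not transcribed.
So DovS is not produced.
Maltulose is absent, so VorK is inactive.
Required activator VorK is absent, so *gixT* is not transcribed.
So GixT is not produced.
Required activator GixT is absent, so *lomX* is not transcribed.
So LomX is not produced.
Activator RudL is present, so *fenB* is transcribed.

ON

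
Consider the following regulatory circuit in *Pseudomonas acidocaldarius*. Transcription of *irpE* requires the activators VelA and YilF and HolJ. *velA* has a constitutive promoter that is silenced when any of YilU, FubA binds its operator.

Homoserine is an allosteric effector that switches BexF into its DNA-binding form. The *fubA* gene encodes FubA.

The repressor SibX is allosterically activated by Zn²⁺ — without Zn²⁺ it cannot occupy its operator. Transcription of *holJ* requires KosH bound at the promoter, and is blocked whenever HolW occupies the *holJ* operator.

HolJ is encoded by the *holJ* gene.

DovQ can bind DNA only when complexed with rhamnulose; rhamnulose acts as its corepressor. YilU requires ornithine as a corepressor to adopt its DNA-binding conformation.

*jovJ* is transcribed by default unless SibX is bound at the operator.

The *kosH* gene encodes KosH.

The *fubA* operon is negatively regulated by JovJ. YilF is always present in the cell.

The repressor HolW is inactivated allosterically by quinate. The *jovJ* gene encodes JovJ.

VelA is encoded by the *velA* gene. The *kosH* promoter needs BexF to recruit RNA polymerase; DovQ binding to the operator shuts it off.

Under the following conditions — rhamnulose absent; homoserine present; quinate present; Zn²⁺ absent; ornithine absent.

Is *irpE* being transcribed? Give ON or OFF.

ON

Ornithine is absent, so YilU is inactive.
Zn²⁺ is absent, so SibX is inactive.
With no repressor bound, *jovJ* is transcribed.
So JovJ is produced and active.
With repressor JovJ bound, *fubA* is not transcribed.
So FubA is not produced.
With no repressor bound, *velA* is transcribed.
So VelA is produced and active.
YilF is produced constitutively and is active.
Rhamnulose is absent, so DovQ is inactive.
Homoserine is present, so BexF is active.
No repressor is bound and BexF is active, so *kosH* is transcribed.
So KosH is produced and active.
Quinate is present, so HolW is inactive.
No repressor is bound and KosH is active, so *holJ* is transcribed.
So HolJ is produced and active.
No repressor is bound and VelA and YilF and HolJ are active, so *irpE* is transcribed.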